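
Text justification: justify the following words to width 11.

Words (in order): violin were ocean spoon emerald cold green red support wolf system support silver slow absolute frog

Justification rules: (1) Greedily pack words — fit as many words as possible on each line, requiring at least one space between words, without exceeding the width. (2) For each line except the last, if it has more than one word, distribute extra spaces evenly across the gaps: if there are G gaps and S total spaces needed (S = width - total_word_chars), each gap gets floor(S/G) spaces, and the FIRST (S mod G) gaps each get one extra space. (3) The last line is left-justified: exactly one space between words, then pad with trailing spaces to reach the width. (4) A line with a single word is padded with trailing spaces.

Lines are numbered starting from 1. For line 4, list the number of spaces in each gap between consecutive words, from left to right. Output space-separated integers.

Answer: 2

Derivation:
Line 1: ['violin', 'were'] (min_width=11, slack=0)
Line 2: ['ocean', 'spoon'] (min_width=11, slack=0)
Line 3: ['emerald'] (min_width=7, slack=4)
Line 4: ['cold', 'green'] (min_width=10, slack=1)
Line 5: ['red', 'support'] (min_width=11, slack=0)
Line 6: ['wolf', 'system'] (min_width=11, slack=0)
Line 7: ['support'] (min_width=7, slack=4)
Line 8: ['silver', 'slow'] (min_width=11, slack=0)
Line 9: ['absolute'] (min_width=8, slack=3)
Line 10: ['frog'] (min_width=4, slack=7)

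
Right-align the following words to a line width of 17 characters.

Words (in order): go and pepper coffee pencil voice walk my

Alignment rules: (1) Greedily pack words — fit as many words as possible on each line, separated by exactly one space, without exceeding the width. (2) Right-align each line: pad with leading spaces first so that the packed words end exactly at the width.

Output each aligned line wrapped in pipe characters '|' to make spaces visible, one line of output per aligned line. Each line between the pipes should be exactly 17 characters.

Line 1: ['go', 'and', 'pepper'] (min_width=13, slack=4)
Line 2: ['coffee', 'pencil'] (min_width=13, slack=4)
Line 3: ['voice', 'walk', 'my'] (min_width=13, slack=4)

Answer: |    go and pepper|
|    coffee pencil|
|    voice walk my|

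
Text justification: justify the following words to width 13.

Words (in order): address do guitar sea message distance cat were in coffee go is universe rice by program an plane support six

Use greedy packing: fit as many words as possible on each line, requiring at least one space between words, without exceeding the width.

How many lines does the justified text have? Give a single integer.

Line 1: ['address', 'do'] (min_width=10, slack=3)
Line 2: ['guitar', 'sea'] (min_width=10, slack=3)
Line 3: ['message'] (min_width=7, slack=6)
Line 4: ['distance', 'cat'] (min_width=12, slack=1)
Line 5: ['were', 'in'] (min_width=7, slack=6)
Line 6: ['coffee', 'go', 'is'] (min_width=12, slack=1)
Line 7: ['universe', 'rice'] (min_width=13, slack=0)
Line 8: ['by', 'program', 'an'] (min_width=13, slack=0)
Line 9: ['plane', 'support'] (min_width=13, slack=0)
Line 10: ['six'] (min_width=3, slack=10)
Total lines: 10

Answer: 10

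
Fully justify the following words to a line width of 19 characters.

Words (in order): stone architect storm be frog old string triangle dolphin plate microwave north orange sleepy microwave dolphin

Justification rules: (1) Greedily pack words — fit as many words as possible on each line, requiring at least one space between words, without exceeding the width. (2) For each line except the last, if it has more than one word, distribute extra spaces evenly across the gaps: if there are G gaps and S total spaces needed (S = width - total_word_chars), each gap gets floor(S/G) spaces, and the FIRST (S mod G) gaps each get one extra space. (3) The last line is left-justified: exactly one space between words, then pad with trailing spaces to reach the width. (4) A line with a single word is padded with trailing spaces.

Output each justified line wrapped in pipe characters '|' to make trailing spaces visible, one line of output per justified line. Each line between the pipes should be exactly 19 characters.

Line 1: ['stone', 'architect'] (min_width=15, slack=4)
Line 2: ['storm', 'be', 'frog', 'old'] (min_width=17, slack=2)
Line 3: ['string', 'triangle'] (min_width=15, slack=4)
Line 4: ['dolphin', 'plate'] (min_width=13, slack=6)
Line 5: ['microwave', 'north'] (min_width=15, slack=4)
Line 6: ['orange', 'sleepy'] (min_width=13, slack=6)
Line 7: ['microwave', 'dolphin'] (min_width=17, slack=2)

Answer: |stone     architect|
|storm  be  frog old|
|string     triangle|
|dolphin       plate|
|microwave     north|
|orange       sleepy|
|microwave dolphin  |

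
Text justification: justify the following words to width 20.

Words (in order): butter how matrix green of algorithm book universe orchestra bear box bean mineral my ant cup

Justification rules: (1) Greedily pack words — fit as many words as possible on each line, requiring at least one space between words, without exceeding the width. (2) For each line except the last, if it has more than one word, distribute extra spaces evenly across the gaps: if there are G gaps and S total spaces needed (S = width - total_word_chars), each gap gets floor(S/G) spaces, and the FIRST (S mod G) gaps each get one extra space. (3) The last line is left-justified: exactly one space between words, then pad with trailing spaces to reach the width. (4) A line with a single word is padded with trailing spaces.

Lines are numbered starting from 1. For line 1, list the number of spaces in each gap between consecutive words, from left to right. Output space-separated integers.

Answer: 3 2

Derivation:
Line 1: ['butter', 'how', 'matrix'] (min_width=17, slack=3)
Line 2: ['green', 'of', 'algorithm'] (min_width=18, slack=2)
Line 3: ['book', 'universe'] (min_width=13, slack=7)
Line 4: ['orchestra', 'bear', 'box'] (min_width=18, slack=2)
Line 5: ['bean', 'mineral', 'my', 'ant'] (min_width=19, slack=1)
Line 6: ['cup'] (min_width=3, slack=17)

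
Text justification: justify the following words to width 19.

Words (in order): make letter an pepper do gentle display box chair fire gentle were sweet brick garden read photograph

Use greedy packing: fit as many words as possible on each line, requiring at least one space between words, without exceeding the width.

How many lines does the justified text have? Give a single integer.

Line 1: ['make', 'letter', 'an'] (min_width=14, slack=5)
Line 2: ['pepper', 'do', 'gentle'] (min_width=16, slack=3)
Line 3: ['display', 'box', 'chair'] (min_width=17, slack=2)
Line 4: ['fire', 'gentle', 'were'] (min_width=16, slack=3)
Line 5: ['sweet', 'brick', 'garden'] (min_width=18, slack=1)
Line 6: ['read', 'photograph'] (min_width=15, slack=4)
Total lines: 6

Answer: 6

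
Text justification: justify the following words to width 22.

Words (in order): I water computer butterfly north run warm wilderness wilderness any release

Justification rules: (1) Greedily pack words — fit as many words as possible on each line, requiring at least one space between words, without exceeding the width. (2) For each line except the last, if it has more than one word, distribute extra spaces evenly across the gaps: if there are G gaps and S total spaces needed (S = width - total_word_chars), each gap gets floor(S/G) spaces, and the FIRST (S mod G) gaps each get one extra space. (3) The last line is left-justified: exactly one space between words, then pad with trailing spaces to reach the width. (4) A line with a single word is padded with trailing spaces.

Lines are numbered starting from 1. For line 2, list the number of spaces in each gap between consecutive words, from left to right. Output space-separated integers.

Line 1: ['I', 'water', 'computer'] (min_width=16, slack=6)
Line 2: ['butterfly', 'north', 'run'] (min_width=19, slack=3)
Line 3: ['warm', 'wilderness'] (min_width=15, slack=7)
Line 4: ['wilderness', 'any', 'release'] (min_width=22, slack=0)

Answer: 3 2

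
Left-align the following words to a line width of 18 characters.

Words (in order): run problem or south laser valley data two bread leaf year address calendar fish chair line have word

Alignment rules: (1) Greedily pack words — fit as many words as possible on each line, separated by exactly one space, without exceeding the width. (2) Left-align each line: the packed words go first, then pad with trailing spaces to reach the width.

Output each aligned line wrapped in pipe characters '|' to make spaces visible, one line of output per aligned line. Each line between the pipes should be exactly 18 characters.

Answer: |run problem or    |
|south laser valley|
|data two bread    |
|leaf year address |
|calendar fish     |
|chair line have   |
|word              |

Derivation:
Line 1: ['run', 'problem', 'or'] (min_width=14, slack=4)
Line 2: ['south', 'laser', 'valley'] (min_width=18, slack=0)
Line 3: ['data', 'two', 'bread'] (min_width=14, slack=4)
Line 4: ['leaf', 'year', 'address'] (min_width=17, slack=1)
Line 5: ['calendar', 'fish'] (min_width=13, slack=5)
Line 6: ['chair', 'line', 'have'] (min_width=15, slack=3)
Line 7: ['word'] (min_width=4, slack=14)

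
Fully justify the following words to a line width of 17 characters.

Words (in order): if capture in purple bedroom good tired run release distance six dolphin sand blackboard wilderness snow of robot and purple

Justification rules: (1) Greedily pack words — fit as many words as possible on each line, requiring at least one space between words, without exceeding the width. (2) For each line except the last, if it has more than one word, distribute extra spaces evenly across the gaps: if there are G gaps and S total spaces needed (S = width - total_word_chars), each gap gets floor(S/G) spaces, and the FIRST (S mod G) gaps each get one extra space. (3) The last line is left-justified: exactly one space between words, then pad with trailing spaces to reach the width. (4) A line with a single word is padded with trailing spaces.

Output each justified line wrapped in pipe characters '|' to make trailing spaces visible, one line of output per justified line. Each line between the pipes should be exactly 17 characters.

Line 1: ['if', 'capture', 'in'] (min_width=13, slack=4)
Line 2: ['purple', 'bedroom'] (min_width=14, slack=3)
Line 3: ['good', 'tired', 'run'] (min_width=14, slack=3)
Line 4: ['release', 'distance'] (min_width=16, slack=1)
Line 5: ['six', 'dolphin', 'sand'] (min_width=16, slack=1)
Line 6: ['blackboard'] (min_width=10, slack=7)
Line 7: ['wilderness', 'snow'] (min_width=15, slack=2)
Line 8: ['of', 'robot', 'and'] (min_width=12, slack=5)
Line 9: ['purple'] (min_width=6, slack=11)

Answer: |if   capture   in|
|purple    bedroom|
|good   tired  run|
|release  distance|
|six  dolphin sand|
|blackboard       |
|wilderness   snow|
|of    robot   and|
|purple           |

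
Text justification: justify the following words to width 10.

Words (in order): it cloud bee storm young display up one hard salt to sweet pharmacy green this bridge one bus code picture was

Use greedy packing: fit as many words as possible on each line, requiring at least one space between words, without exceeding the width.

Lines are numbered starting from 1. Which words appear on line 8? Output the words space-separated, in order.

Line 1: ['it', 'cloud'] (min_width=8, slack=2)
Line 2: ['bee', 'storm'] (min_width=9, slack=1)
Line 3: ['young'] (min_width=5, slack=5)
Line 4: ['display', 'up'] (min_width=10, slack=0)
Line 5: ['one', 'hard'] (min_width=8, slack=2)
Line 6: ['salt', 'to'] (min_width=7, slack=3)
Line 7: ['sweet'] (min_width=5, slack=5)
Line 8: ['pharmacy'] (min_width=8, slack=2)
Line 9: ['green', 'this'] (min_width=10, slack=0)
Line 10: ['bridge', 'one'] (min_width=10, slack=0)
Line 11: ['bus', 'code'] (min_width=8, slack=2)
Line 12: ['picture'] (min_width=7, slack=3)
Line 13: ['was'] (min_width=3, slack=7)

Answer: pharmacy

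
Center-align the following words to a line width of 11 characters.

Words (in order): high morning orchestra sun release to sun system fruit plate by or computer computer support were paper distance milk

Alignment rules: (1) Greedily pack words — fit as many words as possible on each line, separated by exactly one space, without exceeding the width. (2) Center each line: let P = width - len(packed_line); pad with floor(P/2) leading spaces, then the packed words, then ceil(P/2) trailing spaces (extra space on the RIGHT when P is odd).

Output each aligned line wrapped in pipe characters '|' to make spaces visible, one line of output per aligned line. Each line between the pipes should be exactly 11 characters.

Line 1: ['high'] (min_width=4, slack=7)
Line 2: ['morning'] (min_width=7, slack=4)
Line 3: ['orchestra'] (min_width=9, slack=2)
Line 4: ['sun', 'release'] (min_width=11, slack=0)
Line 5: ['to', 'sun'] (min_width=6, slack=5)
Line 6: ['system'] (min_width=6, slack=5)
Line 7: ['fruit', 'plate'] (min_width=11, slack=0)
Line 8: ['by', 'or'] (min_width=5, slack=6)
Line 9: ['computer'] (min_width=8, slack=3)
Line 10: ['computer'] (min_width=8, slack=3)
Line 11: ['support'] (min_width=7, slack=4)
Line 12: ['were', 'paper'] (min_width=10, slack=1)
Line 13: ['distance'] (min_width=8, slack=3)
Line 14: ['milk'] (min_width=4, slack=7)

Answer: |   high    |
|  morning  |
| orchestra |
|sun release|
|  to sun   |
|  system   |
|fruit plate|
|   by or   |
| computer  |
| computer  |
|  support  |
|were paper |
| distance  |
|   milk    |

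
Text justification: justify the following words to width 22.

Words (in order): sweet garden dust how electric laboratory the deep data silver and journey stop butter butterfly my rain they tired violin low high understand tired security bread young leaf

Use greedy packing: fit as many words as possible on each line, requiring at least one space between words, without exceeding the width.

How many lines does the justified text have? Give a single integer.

Line 1: ['sweet', 'garden', 'dust', 'how'] (min_width=21, slack=1)
Line 2: ['electric', 'laboratory'] (min_width=19, slack=3)
Line 3: ['the', 'deep', 'data', 'silver'] (min_width=20, slack=2)
Line 4: ['and', 'journey', 'stop'] (min_width=16, slack=6)
Line 5: ['butter', 'butterfly', 'my'] (min_width=19, slack=3)
Line 6: ['rain', 'they', 'tired', 'violin'] (min_width=22, slack=0)
Line 7: ['low', 'high', 'understand'] (min_width=19, slack=3)
Line 8: ['tired', 'security', 'bread'] (min_width=20, slack=2)
Line 9: ['young', 'leaf'] (min_width=10, slack=12)
Total lines: 9

Answer: 9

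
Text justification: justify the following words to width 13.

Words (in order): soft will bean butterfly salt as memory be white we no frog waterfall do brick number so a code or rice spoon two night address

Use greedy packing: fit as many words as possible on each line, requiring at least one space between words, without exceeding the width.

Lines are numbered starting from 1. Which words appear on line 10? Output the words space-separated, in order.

Answer: so a code or

Derivation:
Line 1: ['soft', 'will'] (min_width=9, slack=4)
Line 2: ['bean'] (min_width=4, slack=9)
Line 3: ['butterfly'] (min_width=9, slack=4)
Line 4: ['salt', 'as'] (min_width=7, slack=6)
Line 5: ['memory', 'be'] (min_width=9, slack=4)
Line 6: ['white', 'we', 'no'] (min_width=11, slack=2)
Line 7: ['frog'] (min_width=4, slack=9)
Line 8: ['waterfall', 'do'] (min_width=12, slack=1)
Line 9: ['brick', 'number'] (min_width=12, slack=1)
Line 10: ['so', 'a', 'code', 'or'] (min_width=12, slack=1)
Line 11: ['rice', 'spoon'] (min_width=10, slack=3)
Line 12: ['two', 'night'] (min_width=9, slack=4)
Line 13: ['address'] (min_width=7, slack=6)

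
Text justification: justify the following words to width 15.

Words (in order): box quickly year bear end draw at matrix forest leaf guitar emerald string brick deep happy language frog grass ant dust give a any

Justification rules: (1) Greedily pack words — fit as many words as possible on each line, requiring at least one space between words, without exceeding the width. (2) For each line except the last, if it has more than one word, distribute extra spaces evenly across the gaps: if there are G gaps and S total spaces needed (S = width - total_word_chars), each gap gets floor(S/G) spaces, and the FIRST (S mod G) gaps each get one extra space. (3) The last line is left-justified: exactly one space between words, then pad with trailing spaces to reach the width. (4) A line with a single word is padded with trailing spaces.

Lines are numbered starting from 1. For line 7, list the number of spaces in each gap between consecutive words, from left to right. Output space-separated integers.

Answer: 6

Derivation:
Line 1: ['box', 'quickly'] (min_width=11, slack=4)
Line 2: ['year', 'bear', 'end'] (min_width=13, slack=2)
Line 3: ['draw', 'at', 'matrix'] (min_width=14, slack=1)
Line 4: ['forest', 'leaf'] (min_width=11, slack=4)
Line 5: ['guitar', 'emerald'] (min_width=14, slack=1)
Line 6: ['string', 'brick'] (min_width=12, slack=3)
Line 7: ['deep', 'happy'] (min_width=10, slack=5)
Line 8: ['language', 'frog'] (min_width=13, slack=2)
Line 9: ['grass', 'ant', 'dust'] (min_width=14, slack=1)
Line 10: ['give', 'a', 'any'] (min_width=10, slack=5)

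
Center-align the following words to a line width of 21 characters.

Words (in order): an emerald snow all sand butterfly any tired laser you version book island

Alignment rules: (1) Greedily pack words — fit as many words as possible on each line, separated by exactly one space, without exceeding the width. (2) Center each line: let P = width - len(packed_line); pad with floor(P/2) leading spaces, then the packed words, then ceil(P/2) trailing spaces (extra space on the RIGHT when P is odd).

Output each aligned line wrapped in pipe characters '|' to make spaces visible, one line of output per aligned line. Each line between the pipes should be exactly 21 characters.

Answer: | an emerald snow all |
| sand butterfly any  |
|   tired laser you   |
| version book island |

Derivation:
Line 1: ['an', 'emerald', 'snow', 'all'] (min_width=19, slack=2)
Line 2: ['sand', 'butterfly', 'any'] (min_width=18, slack=3)
Line 3: ['tired', 'laser', 'you'] (min_width=15, slack=6)
Line 4: ['version', 'book', 'island'] (min_width=19, slack=2)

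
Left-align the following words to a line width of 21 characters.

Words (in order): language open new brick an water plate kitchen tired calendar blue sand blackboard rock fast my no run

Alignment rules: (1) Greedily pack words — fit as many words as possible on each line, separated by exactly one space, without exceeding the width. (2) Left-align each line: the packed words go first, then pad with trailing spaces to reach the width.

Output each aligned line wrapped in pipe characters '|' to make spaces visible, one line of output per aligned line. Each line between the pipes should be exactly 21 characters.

Answer: |language open new    |
|brick an water plate |
|kitchen tired        |
|calendar blue sand   |
|blackboard rock fast |
|my no run            |

Derivation:
Line 1: ['language', 'open', 'new'] (min_width=17, slack=4)
Line 2: ['brick', 'an', 'water', 'plate'] (min_width=20, slack=1)
Line 3: ['kitchen', 'tired'] (min_width=13, slack=8)
Line 4: ['calendar', 'blue', 'sand'] (min_width=18, slack=3)
Line 5: ['blackboard', 'rock', 'fast'] (min_width=20, slack=1)
Line 6: ['my', 'no', 'run'] (min_width=9, slack=12)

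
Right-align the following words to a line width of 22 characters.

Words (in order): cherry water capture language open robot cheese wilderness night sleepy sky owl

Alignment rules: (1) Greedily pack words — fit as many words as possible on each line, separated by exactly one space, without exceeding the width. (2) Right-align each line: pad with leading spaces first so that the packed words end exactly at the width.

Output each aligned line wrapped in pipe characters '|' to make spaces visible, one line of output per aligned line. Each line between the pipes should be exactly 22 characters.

Answer: |  cherry water capture|
|   language open robot|
|     cheese wilderness|
|  night sleepy sky owl|

Derivation:
Line 1: ['cherry', 'water', 'capture'] (min_width=20, slack=2)
Line 2: ['language', 'open', 'robot'] (min_width=19, slack=3)
Line 3: ['cheese', 'wilderness'] (min_width=17, slack=5)
Line 4: ['night', 'sleepy', 'sky', 'owl'] (min_width=20, slack=2)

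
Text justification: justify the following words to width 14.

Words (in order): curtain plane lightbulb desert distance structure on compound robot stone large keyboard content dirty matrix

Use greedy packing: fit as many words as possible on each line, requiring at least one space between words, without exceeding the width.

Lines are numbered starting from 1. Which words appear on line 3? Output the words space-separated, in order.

Answer: desert

Derivation:
Line 1: ['curtain', 'plane'] (min_width=13, slack=1)
Line 2: ['lightbulb'] (min_width=9, slack=5)
Line 3: ['desert'] (min_width=6, slack=8)
Line 4: ['distance'] (min_width=8, slack=6)
Line 5: ['structure', 'on'] (min_width=12, slack=2)
Line 6: ['compound', 'robot'] (min_width=14, slack=0)
Line 7: ['stone', 'large'] (min_width=11, slack=3)
Line 8: ['keyboard'] (min_width=8, slack=6)
Line 9: ['content', 'dirty'] (min_width=13, slack=1)
Line 10: ['matrix'] (min_width=6, slack=8)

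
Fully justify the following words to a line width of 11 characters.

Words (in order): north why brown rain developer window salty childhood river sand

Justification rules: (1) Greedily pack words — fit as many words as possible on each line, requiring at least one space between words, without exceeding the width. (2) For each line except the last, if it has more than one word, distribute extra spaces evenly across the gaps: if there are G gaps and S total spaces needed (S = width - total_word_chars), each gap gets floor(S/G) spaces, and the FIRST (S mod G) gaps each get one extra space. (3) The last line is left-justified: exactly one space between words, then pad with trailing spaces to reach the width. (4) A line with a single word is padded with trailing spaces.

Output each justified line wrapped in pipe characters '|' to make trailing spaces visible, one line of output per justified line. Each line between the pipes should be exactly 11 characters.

Answer: |north   why|
|brown  rain|
|developer  |
|window     |
|salty      |
|childhood  |
|river sand |

Derivation:
Line 1: ['north', 'why'] (min_width=9, slack=2)
Line 2: ['brown', 'rain'] (min_width=10, slack=1)
Line 3: ['developer'] (min_width=9, slack=2)
Line 4: ['window'] (min_width=6, slack=5)
Line 5: ['salty'] (min_width=5, slack=6)
Line 6: ['childhood'] (min_width=9, slack=2)
Line 7: ['river', 'sand'] (min_width=10, slack=1)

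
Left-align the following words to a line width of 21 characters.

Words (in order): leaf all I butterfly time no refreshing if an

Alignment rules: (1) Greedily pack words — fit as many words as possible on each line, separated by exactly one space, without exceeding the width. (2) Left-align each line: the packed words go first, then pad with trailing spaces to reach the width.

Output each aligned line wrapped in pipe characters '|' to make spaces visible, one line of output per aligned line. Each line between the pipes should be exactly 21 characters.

Line 1: ['leaf', 'all', 'I', 'butterfly'] (min_width=20, slack=1)
Line 2: ['time', 'no', 'refreshing', 'if'] (min_width=21, slack=0)
Line 3: ['an'] (min_width=2, slack=19)

Answer: |leaf all I butterfly |
|time no refreshing if|
|an                   |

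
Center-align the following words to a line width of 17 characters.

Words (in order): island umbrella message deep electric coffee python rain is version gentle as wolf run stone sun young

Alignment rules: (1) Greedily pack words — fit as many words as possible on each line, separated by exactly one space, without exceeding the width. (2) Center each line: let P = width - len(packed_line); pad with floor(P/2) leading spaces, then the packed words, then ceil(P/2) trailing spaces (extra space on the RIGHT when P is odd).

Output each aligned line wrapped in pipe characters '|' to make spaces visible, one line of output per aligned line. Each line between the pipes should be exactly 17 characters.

Line 1: ['island', 'umbrella'] (min_width=15, slack=2)
Line 2: ['message', 'deep'] (min_width=12, slack=5)
Line 3: ['electric', 'coffee'] (min_width=15, slack=2)
Line 4: ['python', 'rain', 'is'] (min_width=14, slack=3)
Line 5: ['version', 'gentle', 'as'] (min_width=17, slack=0)
Line 6: ['wolf', 'run', 'stone'] (min_width=14, slack=3)
Line 7: ['sun', 'young'] (min_width=9, slack=8)

Answer: | island umbrella |
|  message deep   |
| electric coffee |
| python rain is  |
|version gentle as|
| wolf run stone  |
|    sun young    |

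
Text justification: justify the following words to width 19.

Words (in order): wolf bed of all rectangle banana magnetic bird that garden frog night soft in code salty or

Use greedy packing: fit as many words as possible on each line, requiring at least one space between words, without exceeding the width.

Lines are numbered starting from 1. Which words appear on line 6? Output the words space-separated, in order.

Answer: or

Derivation:
Line 1: ['wolf', 'bed', 'of', 'all'] (min_width=15, slack=4)
Line 2: ['rectangle', 'banana'] (min_width=16, slack=3)
Line 3: ['magnetic', 'bird', 'that'] (min_width=18, slack=1)
Line 4: ['garden', 'frog', 'night'] (min_width=17, slack=2)
Line 5: ['soft', 'in', 'code', 'salty'] (min_width=18, slack=1)
Line 6: ['or'] (min_width=2, slack=17)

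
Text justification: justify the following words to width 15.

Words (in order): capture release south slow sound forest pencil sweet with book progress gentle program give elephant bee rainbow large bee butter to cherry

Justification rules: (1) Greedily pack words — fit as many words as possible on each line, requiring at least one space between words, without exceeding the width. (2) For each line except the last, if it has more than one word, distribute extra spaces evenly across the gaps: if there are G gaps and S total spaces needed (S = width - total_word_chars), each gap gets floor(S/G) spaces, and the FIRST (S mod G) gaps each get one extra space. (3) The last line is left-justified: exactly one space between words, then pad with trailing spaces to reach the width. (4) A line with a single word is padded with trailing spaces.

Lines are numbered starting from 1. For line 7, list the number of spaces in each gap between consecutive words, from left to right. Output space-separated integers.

Answer: 4

Derivation:
Line 1: ['capture', 'release'] (min_width=15, slack=0)
Line 2: ['south', 'slow'] (min_width=10, slack=5)
Line 3: ['sound', 'forest'] (min_width=12, slack=3)
Line 4: ['pencil', 'sweet'] (min_width=12, slack=3)
Line 5: ['with', 'book'] (min_width=9, slack=6)
Line 6: ['progress', 'gentle'] (min_width=15, slack=0)
Line 7: ['program', 'give'] (min_width=12, slack=3)
Line 8: ['elephant', 'bee'] (min_width=12, slack=3)
Line 9: ['rainbow', 'large'] (min_width=13, slack=2)
Line 10: ['bee', 'butter', 'to'] (min_width=13, slack=2)
Line 11: ['cherry'] (min_width=6, slack=9)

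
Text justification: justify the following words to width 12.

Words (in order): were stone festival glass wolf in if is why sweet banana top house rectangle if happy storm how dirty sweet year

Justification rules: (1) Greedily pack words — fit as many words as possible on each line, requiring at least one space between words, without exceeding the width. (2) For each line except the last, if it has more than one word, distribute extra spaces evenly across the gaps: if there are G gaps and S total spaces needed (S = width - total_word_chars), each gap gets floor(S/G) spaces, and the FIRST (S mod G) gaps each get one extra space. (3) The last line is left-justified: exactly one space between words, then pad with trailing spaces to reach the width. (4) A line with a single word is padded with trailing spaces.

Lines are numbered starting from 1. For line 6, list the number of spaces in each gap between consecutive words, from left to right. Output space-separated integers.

Answer: 4

Derivation:
Line 1: ['were', 'stone'] (min_width=10, slack=2)
Line 2: ['festival'] (min_width=8, slack=4)
Line 3: ['glass', 'wolf'] (min_width=10, slack=2)
Line 4: ['in', 'if', 'is', 'why'] (min_width=12, slack=0)
Line 5: ['sweet', 'banana'] (min_width=12, slack=0)
Line 6: ['top', 'house'] (min_width=9, slack=3)
Line 7: ['rectangle', 'if'] (min_width=12, slack=0)
Line 8: ['happy', 'storm'] (min_width=11, slack=1)
Line 9: ['how', 'dirty'] (min_width=9, slack=3)
Line 10: ['sweet', 'year'] (min_width=10, slack=2)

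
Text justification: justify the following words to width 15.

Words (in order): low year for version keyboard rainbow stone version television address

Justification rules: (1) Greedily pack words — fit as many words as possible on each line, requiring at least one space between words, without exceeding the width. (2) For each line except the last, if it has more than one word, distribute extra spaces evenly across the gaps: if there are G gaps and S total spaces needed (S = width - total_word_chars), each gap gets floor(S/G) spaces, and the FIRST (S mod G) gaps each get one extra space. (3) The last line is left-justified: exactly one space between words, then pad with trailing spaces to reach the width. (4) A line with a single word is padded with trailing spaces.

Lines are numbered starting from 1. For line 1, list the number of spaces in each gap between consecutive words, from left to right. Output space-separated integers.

Line 1: ['low', 'year', 'for'] (min_width=12, slack=3)
Line 2: ['version'] (min_width=7, slack=8)
Line 3: ['keyboard'] (min_width=8, slack=7)
Line 4: ['rainbow', 'stone'] (min_width=13, slack=2)
Line 5: ['version'] (min_width=7, slack=8)
Line 6: ['television'] (min_width=10, slack=5)
Line 7: ['address'] (min_width=7, slack=8)

Answer: 3 2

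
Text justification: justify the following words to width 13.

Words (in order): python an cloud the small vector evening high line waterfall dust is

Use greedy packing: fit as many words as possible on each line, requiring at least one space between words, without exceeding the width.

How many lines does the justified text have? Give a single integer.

Answer: 7

Derivation:
Line 1: ['python', 'an'] (min_width=9, slack=4)
Line 2: ['cloud', 'the'] (min_width=9, slack=4)
Line 3: ['small', 'vector'] (min_width=12, slack=1)
Line 4: ['evening', 'high'] (min_width=12, slack=1)
Line 5: ['line'] (min_width=4, slack=9)
Line 6: ['waterfall'] (min_width=9, slack=4)
Line 7: ['dust', 'is'] (min_width=7, slack=6)
Total lines: 7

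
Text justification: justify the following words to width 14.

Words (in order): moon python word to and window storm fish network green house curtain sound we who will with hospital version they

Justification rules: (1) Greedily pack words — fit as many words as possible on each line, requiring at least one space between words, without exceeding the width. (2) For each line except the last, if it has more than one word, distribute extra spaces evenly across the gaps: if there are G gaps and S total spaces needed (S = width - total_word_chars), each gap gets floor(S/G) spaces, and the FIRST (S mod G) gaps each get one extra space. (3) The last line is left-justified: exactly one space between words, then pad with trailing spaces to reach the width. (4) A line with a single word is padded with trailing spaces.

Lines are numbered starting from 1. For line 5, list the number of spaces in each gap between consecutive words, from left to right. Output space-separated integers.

Line 1: ['moon', 'python'] (min_width=11, slack=3)
Line 2: ['word', 'to', 'and'] (min_width=11, slack=3)
Line 3: ['window', 'storm'] (min_width=12, slack=2)
Line 4: ['fish', 'network'] (min_width=12, slack=2)
Line 5: ['green', 'house'] (min_width=11, slack=3)
Line 6: ['curtain', 'sound'] (min_width=13, slack=1)
Line 7: ['we', 'who', 'will'] (min_width=11, slack=3)
Line 8: ['with', 'hospital'] (min_width=13, slack=1)
Line 9: ['version', 'they'] (min_width=12, slack=2)

Answer: 4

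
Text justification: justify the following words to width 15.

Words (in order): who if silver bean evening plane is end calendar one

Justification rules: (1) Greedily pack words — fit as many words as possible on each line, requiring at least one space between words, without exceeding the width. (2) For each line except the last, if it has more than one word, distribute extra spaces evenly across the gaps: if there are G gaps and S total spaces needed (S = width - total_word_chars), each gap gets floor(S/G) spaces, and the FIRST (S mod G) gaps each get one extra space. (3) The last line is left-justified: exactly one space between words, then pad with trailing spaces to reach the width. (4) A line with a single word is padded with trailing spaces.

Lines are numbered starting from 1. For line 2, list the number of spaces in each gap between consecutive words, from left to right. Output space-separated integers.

Line 1: ['who', 'if', 'silver'] (min_width=13, slack=2)
Line 2: ['bean', 'evening'] (min_width=12, slack=3)
Line 3: ['plane', 'is', 'end'] (min_width=12, slack=3)
Line 4: ['calendar', 'one'] (min_width=12, slack=3)

Answer: 4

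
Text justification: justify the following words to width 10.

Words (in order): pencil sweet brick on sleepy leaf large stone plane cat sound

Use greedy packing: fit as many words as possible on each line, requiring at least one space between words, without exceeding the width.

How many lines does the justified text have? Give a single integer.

Line 1: ['pencil'] (min_width=6, slack=4)
Line 2: ['sweet'] (min_width=5, slack=5)
Line 3: ['brick', 'on'] (min_width=8, slack=2)
Line 4: ['sleepy'] (min_width=6, slack=4)
Line 5: ['leaf', 'large'] (min_width=10, slack=0)
Line 6: ['stone'] (min_width=5, slack=5)
Line 7: ['plane', 'cat'] (min_width=9, slack=1)
Line 8: ['sound'] (min_width=5, slack=5)
Total lines: 8

Answer: 8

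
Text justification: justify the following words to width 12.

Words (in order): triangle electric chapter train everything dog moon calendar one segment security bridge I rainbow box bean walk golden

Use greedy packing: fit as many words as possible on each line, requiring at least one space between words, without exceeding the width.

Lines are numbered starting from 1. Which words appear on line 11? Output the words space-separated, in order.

Answer: rainbow box

Derivation:
Line 1: ['triangle'] (min_width=8, slack=4)
Line 2: ['electric'] (min_width=8, slack=4)
Line 3: ['chapter'] (min_width=7, slack=5)
Line 4: ['train'] (min_width=5, slack=7)
Line 5: ['everything'] (min_width=10, slack=2)
Line 6: ['dog', 'moon'] (min_width=8, slack=4)
Line 7: ['calendar', 'one'] (min_width=12, slack=0)
Line 8: ['segment'] (min_width=7, slack=5)
Line 9: ['security'] (min_width=8, slack=4)
Line 10: ['bridge', 'I'] (min_width=8, slack=4)
Line 11: ['rainbow', 'box'] (min_width=11, slack=1)
Line 12: ['bean', 'walk'] (min_width=9, slack=3)
Line 13: ['golden'] (min_width=6, slack=6)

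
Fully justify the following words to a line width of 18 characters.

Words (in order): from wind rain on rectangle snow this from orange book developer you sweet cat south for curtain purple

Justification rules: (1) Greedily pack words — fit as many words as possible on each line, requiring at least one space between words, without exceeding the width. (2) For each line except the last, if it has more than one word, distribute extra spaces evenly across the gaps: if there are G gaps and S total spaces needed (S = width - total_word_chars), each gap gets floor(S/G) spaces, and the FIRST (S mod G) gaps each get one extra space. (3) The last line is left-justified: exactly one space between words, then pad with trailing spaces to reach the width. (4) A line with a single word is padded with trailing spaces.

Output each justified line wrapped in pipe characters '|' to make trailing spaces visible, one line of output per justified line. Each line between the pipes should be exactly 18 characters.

Answer: |from  wind rain on|
|rectangle     snow|
|this  from  orange|
|book developer you|
|sweet   cat  south|
|for curtain purple|

Derivation:
Line 1: ['from', 'wind', 'rain', 'on'] (min_width=17, slack=1)
Line 2: ['rectangle', 'snow'] (min_width=14, slack=4)
Line 3: ['this', 'from', 'orange'] (min_width=16, slack=2)
Line 4: ['book', 'developer', 'you'] (min_width=18, slack=0)
Line 5: ['sweet', 'cat', 'south'] (min_width=15, slack=3)
Line 6: ['for', 'curtain', 'purple'] (min_width=18, slack=0)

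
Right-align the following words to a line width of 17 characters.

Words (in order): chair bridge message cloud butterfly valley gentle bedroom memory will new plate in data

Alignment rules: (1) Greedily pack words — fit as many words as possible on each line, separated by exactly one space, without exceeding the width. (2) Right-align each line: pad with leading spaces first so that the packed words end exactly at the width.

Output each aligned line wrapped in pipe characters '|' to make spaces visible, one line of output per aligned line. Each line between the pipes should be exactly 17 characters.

Answer: |     chair bridge|
|    message cloud|
| butterfly valley|
|   gentle bedroom|
|  memory will new|
|    plate in data|

Derivation:
Line 1: ['chair', 'bridge'] (min_width=12, slack=5)
Line 2: ['message', 'cloud'] (min_width=13, slack=4)
Line 3: ['butterfly', 'valley'] (min_width=16, slack=1)
Line 4: ['gentle', 'bedroom'] (min_width=14, slack=3)
Line 5: ['memory', 'will', 'new'] (min_width=15, slack=2)
Line 6: ['plate', 'in', 'data'] (min_width=13, slack=4)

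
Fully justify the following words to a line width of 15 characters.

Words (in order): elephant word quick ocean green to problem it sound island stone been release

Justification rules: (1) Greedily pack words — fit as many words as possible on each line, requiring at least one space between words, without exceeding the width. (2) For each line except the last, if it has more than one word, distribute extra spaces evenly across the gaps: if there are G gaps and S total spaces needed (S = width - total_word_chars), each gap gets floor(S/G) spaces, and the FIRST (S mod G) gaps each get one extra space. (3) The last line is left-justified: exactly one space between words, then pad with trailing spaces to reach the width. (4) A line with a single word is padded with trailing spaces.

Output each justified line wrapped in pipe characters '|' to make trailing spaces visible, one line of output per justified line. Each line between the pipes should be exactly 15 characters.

Line 1: ['elephant', 'word'] (min_width=13, slack=2)
Line 2: ['quick', 'ocean'] (min_width=11, slack=4)
Line 3: ['green', 'to'] (min_width=8, slack=7)
Line 4: ['problem', 'it'] (min_width=10, slack=5)
Line 5: ['sound', 'island'] (min_width=12, slack=3)
Line 6: ['stone', 'been'] (min_width=10, slack=5)
Line 7: ['release'] (min_width=7, slack=8)

Answer: |elephant   word|
|quick     ocean|
|green        to|
|problem      it|
|sound    island|
|stone      been|
|release        |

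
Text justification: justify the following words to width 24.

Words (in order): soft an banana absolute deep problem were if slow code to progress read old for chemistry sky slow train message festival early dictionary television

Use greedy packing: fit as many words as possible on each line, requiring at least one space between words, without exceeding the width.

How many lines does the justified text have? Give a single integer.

Answer: 7

Derivation:
Line 1: ['soft', 'an', 'banana', 'absolute'] (min_width=23, slack=1)
Line 2: ['deep', 'problem', 'were', 'if'] (min_width=20, slack=4)
Line 3: ['slow', 'code', 'to', 'progress'] (min_width=21, slack=3)
Line 4: ['read', 'old', 'for', 'chemistry'] (min_width=22, slack=2)
Line 5: ['sky', 'slow', 'train', 'message'] (min_width=22, slack=2)
Line 6: ['festival', 'early'] (min_width=14, slack=10)
Line 7: ['dictionary', 'television'] (min_width=21, slack=3)
Total lines: 7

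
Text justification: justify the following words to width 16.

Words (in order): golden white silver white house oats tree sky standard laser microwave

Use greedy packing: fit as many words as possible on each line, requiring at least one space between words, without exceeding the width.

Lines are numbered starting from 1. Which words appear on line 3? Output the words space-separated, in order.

Answer: house oats tree

Derivation:
Line 1: ['golden', 'white'] (min_width=12, slack=4)
Line 2: ['silver', 'white'] (min_width=12, slack=4)
Line 3: ['house', 'oats', 'tree'] (min_width=15, slack=1)
Line 4: ['sky', 'standard'] (min_width=12, slack=4)
Line 5: ['laser', 'microwave'] (min_width=15, slack=1)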